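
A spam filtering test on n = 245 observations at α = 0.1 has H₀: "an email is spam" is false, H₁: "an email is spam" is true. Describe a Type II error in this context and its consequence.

Type II error: failing to reject H₀ when it is false — concluding that an email is spam is not supported when in fact it is. Consequence: a spam email lands in the inbox.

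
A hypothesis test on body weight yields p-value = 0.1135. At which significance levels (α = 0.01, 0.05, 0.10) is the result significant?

p = 0.1135. Not significant at any of the given levels.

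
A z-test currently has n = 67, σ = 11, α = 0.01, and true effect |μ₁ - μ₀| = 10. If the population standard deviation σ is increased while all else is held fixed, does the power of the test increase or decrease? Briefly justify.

Power decreases: a larger σ inflates the standard error σ/√n, pulling the sampling distribution under H₁ back toward the critical value.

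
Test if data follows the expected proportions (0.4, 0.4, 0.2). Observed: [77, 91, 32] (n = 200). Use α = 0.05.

Expected: [80.0, 80.0, 40.0]. χ² = 3.225. df = 2, critical = 5.991. Fail to reject H₀.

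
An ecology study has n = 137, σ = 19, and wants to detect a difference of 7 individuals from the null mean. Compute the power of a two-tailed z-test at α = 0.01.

SE = σ/√n = 19/√137 = 1.623. Non-centrality λ = d/SE = 7/1.623 = 4.312. Power ≈ Φ(λ - z_{α/2}) = Φ(4.312 - 2.576) = Φ(1.736) = 0.959.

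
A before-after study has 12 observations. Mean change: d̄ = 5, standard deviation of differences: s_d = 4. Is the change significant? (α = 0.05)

t = d̄/(s_d/√n) = 5/(4/√12) = 4.33. df = 11, critical t = ±2.201. Reject H₀.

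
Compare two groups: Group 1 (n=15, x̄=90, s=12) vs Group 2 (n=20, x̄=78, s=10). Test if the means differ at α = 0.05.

Pooled sp = 10.89. t = 3.225, df = 33. Critical t = ±2.035. Reject H₀.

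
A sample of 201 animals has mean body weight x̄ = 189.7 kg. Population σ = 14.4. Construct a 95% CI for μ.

CI = x̄ ± z*(σ/√n) = 189.7 ± 1.96(14.4/√201) = 189.7 ± 1.99 = (187.71, 191.69)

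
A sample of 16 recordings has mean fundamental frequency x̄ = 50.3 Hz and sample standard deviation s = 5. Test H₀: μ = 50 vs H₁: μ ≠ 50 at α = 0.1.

t = (x̄ - μ₀)/(s/√n) = (50.3 - 50)/(5/√16) = 0.24. df = 15, critical t = ±1.753. Fail to reject H₀.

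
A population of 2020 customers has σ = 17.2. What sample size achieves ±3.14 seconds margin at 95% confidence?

Without FPC: n₀ = (1.96×17.2/3.14)² = 115.268. With FPC: n = n₀N/(n₀+N-1) = 109.1 → n = 110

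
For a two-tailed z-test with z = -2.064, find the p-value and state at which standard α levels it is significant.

p = 2·P(Z > |-2.064|) = 2·(1 - Φ(2.064)) ≈ 0.039. Significant at α = 0.1; Significant at α = 0.05.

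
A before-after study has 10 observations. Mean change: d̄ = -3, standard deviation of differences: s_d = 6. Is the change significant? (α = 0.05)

t = d̄/(s_d/√n) = -3/(6/√10) = -1.581. df = 9, critical t = ±2.262. Fail to reject H₀.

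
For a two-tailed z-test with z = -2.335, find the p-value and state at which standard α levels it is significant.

p = 2·P(Z > |-2.335|) = 2·(1 - Φ(2.335)) ≈ 0.0195. Significant at α = 0.1; Significant at α = 0.05.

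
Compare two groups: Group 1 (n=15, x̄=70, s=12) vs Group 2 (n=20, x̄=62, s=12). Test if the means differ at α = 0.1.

Pooled sp = 12.0. t = 1.952, df = 33. Critical t = ±1.692. Reject H₀.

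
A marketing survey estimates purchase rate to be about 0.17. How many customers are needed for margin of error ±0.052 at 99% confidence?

n = z²p(1-p)/E² = 2.576²×0.17×0.83/0.052² = 346.3 → n = 347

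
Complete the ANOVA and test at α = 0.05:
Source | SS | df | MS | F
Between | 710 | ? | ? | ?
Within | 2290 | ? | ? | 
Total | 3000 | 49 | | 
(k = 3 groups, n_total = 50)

df_between = 2, df_within = 47. MS_between = 355.0, MS_within = 48.72. F = 7.286, F_crit ≈ 3.195. Reject H₀.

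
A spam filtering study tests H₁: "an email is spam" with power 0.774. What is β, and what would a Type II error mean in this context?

β = 1 - power = 1 - 0.774 = 0.226. A Type II error is failing to reject H₀ when H₀ is false (false negative) — here, failing to conclude that an email is spam when in fact it is true. Consequence: a spam email lands in the inbox.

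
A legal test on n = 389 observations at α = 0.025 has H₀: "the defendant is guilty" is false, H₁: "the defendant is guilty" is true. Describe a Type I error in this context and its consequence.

Type I error: rejecting H₀ when it is true — concluding that the defendant is guilty when in fact it is not. Consequence: convicting an innocent person.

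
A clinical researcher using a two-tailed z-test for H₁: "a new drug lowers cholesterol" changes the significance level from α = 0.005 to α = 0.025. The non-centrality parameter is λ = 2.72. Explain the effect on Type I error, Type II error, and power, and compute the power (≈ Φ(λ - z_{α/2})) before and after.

Increasing α from 0.005 to 0.025:
• Type I error rate increases (α is the Type I rate by definition).
• Critical value moves from z_{α/2} = 2.807 to 2.241, so power = Φ(λ - z_{α/2}) goes from Φ(2.72 - 2.807) = 0.465 to Φ(2.72 - 2.241) = 0.684.
• Type II error rate β = 1 - power therefore decreases (0.535 → 0.316).
Appropriate when false negatives are costly — here, shelving an effective drug — patients miss out on a treatment that would have helped.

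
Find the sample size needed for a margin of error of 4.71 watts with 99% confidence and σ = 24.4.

n = (z*σ/E)² = (2.576×24.4/4.71)² = 178.1 → n = 179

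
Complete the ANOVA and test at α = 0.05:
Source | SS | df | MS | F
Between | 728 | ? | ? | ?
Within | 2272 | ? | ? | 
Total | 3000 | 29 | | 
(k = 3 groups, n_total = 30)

df_between = 2, df_within = 27. MS_between = 364.0, MS_within = 84.15. F = 4.326, F_crit ≈ 3.354. Reject H₀.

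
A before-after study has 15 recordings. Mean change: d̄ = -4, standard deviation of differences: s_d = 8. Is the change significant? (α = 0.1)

t = d̄/(s_d/√n) = -4/(8/√15) = -1.936. df = 14, critical t = ±1.761. Reject H₀.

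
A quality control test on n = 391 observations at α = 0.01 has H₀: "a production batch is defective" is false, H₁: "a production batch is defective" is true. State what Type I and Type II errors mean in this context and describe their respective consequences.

Type I (false positive): concluding that a production batch is defective when it is not — scrapping a good batch — wasted material and cost for no reason. Type II (false negative): failing to conclude that a production batch is defective when it is — shipping a defective batch — faulty products reach customers. Which is costlier depends on domain priorities and is a judgement call rather than a statistical fact.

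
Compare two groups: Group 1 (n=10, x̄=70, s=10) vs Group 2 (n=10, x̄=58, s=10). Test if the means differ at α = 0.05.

Pooled sp = 10.0. t = 2.683, df = 18. Critical t = ±2.101. Reject H₀.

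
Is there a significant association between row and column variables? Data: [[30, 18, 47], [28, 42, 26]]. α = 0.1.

χ² = 15.705. df = 2, critical = 4.605. Reject H₀. Variables are dependent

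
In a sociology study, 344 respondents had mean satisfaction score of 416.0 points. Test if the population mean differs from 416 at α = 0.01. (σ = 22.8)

z = (x̄ - μ₀)/(σ/√n) = (416.0 - 416)/(22.8/√344) = 0.0. Critical value: ±2.576. Since |0.0| ≤ 2.576, Fail to reject H₀.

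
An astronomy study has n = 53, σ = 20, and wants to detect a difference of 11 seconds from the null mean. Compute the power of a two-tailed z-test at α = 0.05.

SE = σ/√n = 20/√53 = 2.747. Non-centrality λ = d/SE = 11/2.747 = 4.004. Power ≈ Φ(λ - z_{α/2}) = Φ(4.004 - 1.96) = Φ(2.044) = 0.98.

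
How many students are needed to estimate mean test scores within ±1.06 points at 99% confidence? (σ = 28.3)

n = (z*σ/E)² = (2.576×28.3/1.06)² = 4729.9 → n = 4730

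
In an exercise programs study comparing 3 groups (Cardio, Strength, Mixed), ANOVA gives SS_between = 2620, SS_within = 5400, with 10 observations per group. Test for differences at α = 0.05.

df_between = 2, df_within = 27. F = MS_between/MS_within = 1310.0/200.0 = 6.55. F_crit ≈ 3.354. Reject H₀. At least one mean differs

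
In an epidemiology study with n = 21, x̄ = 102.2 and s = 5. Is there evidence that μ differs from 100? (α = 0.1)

t = (x̄ - μ₀)/(s/√n) = (102.2 - 100)/(5/√21) = 2.016. df = 20, critical t = ±1.725. Reject H₀.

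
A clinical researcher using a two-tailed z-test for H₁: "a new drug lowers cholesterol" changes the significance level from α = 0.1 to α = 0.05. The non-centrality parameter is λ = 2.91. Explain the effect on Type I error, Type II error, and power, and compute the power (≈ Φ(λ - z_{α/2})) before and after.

Decreasing α from 0.1 to 0.05:
• Type I error rate decreases (α is the Type I rate by definition).
• Critical value moves from z_{α/2} = 1.645 to 1.96, so power = Φ(λ - z_{α/2}) goes from Φ(2.91 - 1.645) = 0.897 to Φ(2.91 - 1.96) = 0.829.
• Type II error rate β = 1 - power therefore increases (0.103 → 0.171).
Appropriate when false positives are costly — here, approving an ineffective drug — patients take a useless medication and may skip effective alternatives.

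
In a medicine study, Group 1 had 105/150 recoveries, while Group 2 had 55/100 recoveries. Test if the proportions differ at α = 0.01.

p̂₁ = 0.7, p̂₂ = 0.55, pooled p̂ = 0.64. z = 2.421. Critical: ±2.576. Fail to reject H₀.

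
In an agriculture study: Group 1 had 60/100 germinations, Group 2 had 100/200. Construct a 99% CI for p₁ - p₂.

p̂₁ = 0.6, p̂₂ = 0.5. Difference = 0.1. CI = (-0.056, 0.256)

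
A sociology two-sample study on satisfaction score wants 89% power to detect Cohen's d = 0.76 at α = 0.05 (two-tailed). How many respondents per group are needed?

z_{α/2} = 1.96, z_β = Φ⁻¹(0.89) = 1.227. For medium effect (d = 0.76): n per group = 2(z_{α/2} + z_β)²/d² = 2(1.96 + 1.227)²/0.76² = 35.2 → 36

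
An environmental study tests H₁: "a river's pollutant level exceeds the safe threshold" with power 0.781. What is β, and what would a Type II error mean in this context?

β = 1 - power = 1 - 0.781 = 0.219. A Type II error is failing to reject H₀ when H₀ is false (false negative) — here, failing to conclude that a river's pollutant level exceeds the safe threshold when in fact it is true. Consequence: allowing unsafe pollution to continue.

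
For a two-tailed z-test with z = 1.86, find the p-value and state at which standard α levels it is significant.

p = 2·P(Z > |1.86|) = 2·(1 - Φ(1.86)) ≈ 0.0629. Significant at α = 0.1.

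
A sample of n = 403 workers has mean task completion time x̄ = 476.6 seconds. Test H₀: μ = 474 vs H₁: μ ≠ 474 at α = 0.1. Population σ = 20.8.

z = (x̄ - μ₀)/(σ/√n) = (476.6 - 474)/(20.8/√403) = 2.509. Critical value: ±1.645. Since |2.509| > 1.645, Reject H₀.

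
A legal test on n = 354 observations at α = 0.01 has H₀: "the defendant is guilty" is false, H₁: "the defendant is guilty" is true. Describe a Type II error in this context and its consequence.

Type II error: failing to reject H₀ when it is false — concluding that the defendant is guilty is not supported when in fact it is. Consequence: acquitting a guilty person.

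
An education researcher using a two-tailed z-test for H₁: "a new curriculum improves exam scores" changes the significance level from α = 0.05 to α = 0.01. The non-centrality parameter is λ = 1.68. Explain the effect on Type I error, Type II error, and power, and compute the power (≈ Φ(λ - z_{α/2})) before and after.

Decreasing α from 0.05 to 0.01:
• Type I error rate decreases (α is the Type I rate by definition).
• Critical value moves from z_{α/2} = 1.96 to 2.576, so power = Φ(λ - z_{α/2}) goes from Φ(1.68 - 1.96) = 0.39 to Φ(1.68 - 2.576) = 0.185.
• Type II error rate β = 1 - power therefore increases (0.61 → 0.815).
Appropriate when false positives are costly — here, adopting a curriculum that gives no real benefit — disruption for nothing.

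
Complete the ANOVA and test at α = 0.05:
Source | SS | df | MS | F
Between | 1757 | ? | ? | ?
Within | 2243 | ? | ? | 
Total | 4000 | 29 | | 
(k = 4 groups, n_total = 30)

df_between = 3, df_within = 26. MS_between = 585.67, MS_within = 86.27. F = 6.789, F_crit ≈ 2.975. Reject H₀.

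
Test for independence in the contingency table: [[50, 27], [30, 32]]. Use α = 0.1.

χ² = 3.85. df = 1, critical = 2.706. Reject H₀. Variables are dependent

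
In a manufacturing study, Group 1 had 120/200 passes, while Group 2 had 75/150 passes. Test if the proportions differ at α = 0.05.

p̂₁ = 0.6, p̂₂ = 0.5, pooled p̂ = 0.557. z = 1.864. Critical: ±1.96. Fail to reject H₀.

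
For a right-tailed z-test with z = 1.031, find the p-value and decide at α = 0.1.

p = P(Z > 1.031) = 1 - Φ(1.031) ≈ 0.1513. Since p ≥ 0.1, fail to reject H₀ (not significant) at α = 0.1.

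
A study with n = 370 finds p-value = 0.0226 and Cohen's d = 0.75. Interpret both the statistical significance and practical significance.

Statistically significant (p = 0.0226 < 0.05). Cohen's d = 0.75 indicates a medium effect size. Both statistical and practical significance should be considered.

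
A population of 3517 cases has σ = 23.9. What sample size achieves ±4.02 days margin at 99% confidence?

Without FPC: n₀ = (2.576×23.9/4.02)² = 234.55. With FPC: n = n₀N/(n₀+N-1) = 219.9 → n = 220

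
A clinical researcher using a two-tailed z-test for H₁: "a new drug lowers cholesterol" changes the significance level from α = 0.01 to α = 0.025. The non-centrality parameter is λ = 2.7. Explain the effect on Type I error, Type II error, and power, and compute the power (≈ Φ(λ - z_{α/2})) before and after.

Increasing α from 0.01 to 0.025:
• Type I error rate increases (α is the Type I rate by definition).
• Critical value moves from z_{α/2} = 2.576 to 2.241, so power = Φ(λ - z_{α/2}) goes from Φ(2.7 - 2.576) = 0.549 to Φ(2.7 - 2.241) = 0.677.
• Type II error rate β = 1 - power therefore decreases (0.451 → 0.323).
Appropriate when false negatives are costly — here, shelving an effective drug — patients miss out on a treatment that would have helped.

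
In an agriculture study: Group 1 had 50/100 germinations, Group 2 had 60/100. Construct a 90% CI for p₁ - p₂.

p̂₁ = 0.5, p̂₂ = 0.6. Difference = -0.1. CI = (-0.215, 0.015)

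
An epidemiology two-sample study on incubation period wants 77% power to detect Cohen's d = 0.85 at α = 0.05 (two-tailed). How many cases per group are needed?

z_{α/2} = 1.96, z_β = Φ⁻¹(0.77) = 0.739. For large effect (d = 0.85): n per group = 2(z_{α/2} + z_β)²/d² = 2(1.96 + 0.739)²/0.85² = 20.2 → 21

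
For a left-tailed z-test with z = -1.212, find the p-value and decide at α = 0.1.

p = P(Z < -1.212) = Φ(-1.212) ≈ 0.1128. Since p ≥ 0.1, fail to reject H₀ (not significant) at α = 0.1.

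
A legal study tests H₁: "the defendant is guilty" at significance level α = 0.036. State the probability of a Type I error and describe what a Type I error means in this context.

P(Type I error) = α = 0.036. A Type I error is rejecting H₀ when H₀ is actually true (false positive) — here, concluding that the defendant is guilty when in fact this is not the case. Consequence: convicting an innocent person.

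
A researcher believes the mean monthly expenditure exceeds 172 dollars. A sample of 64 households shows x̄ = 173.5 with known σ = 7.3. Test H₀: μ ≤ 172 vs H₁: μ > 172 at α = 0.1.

z = 1.644. Critical value: 1.28. Reject H₀.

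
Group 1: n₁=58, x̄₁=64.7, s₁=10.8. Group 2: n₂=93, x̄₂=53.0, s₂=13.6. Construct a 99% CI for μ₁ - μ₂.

Difference = 11.7. SE = √(10.8²/58 + 13.6²/93) = 2.0. CI = (6.55, 16.85)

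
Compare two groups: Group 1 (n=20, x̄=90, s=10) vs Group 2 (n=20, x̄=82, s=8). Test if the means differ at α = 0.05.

Pooled sp = 9.06. t = 2.794, df = 38. Critical t = ±2.024. Reject H₀.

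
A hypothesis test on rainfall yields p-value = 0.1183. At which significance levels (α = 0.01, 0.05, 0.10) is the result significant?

p = 0.1183. Not significant at any of the given levels.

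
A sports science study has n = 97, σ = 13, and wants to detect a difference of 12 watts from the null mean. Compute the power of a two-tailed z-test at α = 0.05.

SE = σ/√n = 13/√97 = 1.32. Non-centrality λ = d/SE = 12/1.32 = 9.091. Power ≈ Φ(λ - z_{α/2}) = Φ(9.091 - 1.96) = Φ(7.131) = 1.0.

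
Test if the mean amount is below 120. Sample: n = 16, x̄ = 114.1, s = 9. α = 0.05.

t = (114.1 - 120)/(9/√16) = -2.622, df = 15. Critical t = -1.753. Reject H₀.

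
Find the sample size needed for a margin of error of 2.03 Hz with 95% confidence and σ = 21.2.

n = (z*σ/E)² = (1.96×21.2/2.03)² = 419.0 → n = 419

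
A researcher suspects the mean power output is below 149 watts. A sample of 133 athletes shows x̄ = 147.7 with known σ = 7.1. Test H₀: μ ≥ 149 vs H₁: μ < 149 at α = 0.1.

z = -2.112. Critical value: -1.28. Reject H₀.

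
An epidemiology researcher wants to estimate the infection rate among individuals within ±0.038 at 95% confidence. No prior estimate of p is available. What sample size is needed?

Conservative approach: use p = 0.5 (maximizes p(1-p) = 0.25). n = z²(0.25)/E² = 1.96²×0.25/0.038² = 665.1 → n = 666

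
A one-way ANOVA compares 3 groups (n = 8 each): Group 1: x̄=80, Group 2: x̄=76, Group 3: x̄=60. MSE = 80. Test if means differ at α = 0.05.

Grand mean = 72.0. SS_between = 1792.0, MS_between = 896.0. F = 11.2, F_crit ≈ 3.467. Reject H₀.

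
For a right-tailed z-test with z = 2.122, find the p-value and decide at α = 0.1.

p = P(Z > 2.122) = 1 - Φ(2.122) ≈ 0.0169. Since p < 0.1, reject H₀ (significant) at α = 0.1.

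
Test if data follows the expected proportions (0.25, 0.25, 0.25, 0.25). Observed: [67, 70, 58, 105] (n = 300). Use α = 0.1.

Expected: [75.0, 75.0, 75.0, 75.0]. χ² = 17.04. df = 3, critical = 6.251. Reject H₀.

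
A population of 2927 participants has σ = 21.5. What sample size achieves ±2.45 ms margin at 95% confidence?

Without FPC: n₀ = (1.96×21.5/2.45)² = 295.84. With FPC: n = n₀N/(n₀+N-1) = 268.8 → n = 269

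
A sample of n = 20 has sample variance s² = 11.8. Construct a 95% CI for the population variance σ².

df = 19. χ²_{0.025} = 32.852, χ²_{0.975} = 8.907. CI for σ² = ((n-1)s²/χ²_{α/2}, (n-1)s²/χ²_{1-α/2}) = (19·11.8/32.852, 19·11.8/8.907) = (6.82, 25.17)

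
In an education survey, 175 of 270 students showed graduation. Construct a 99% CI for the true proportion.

p̂ = 0.648. CI = p̂ ± z*√(p̂(1-p̂)/n) = (0.573, 0.723)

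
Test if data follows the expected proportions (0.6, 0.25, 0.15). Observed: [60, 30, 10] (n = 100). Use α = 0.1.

Expected: [60.0, 25.0, 15.0]. χ² = 2.667. df = 2, critical = 4.605. Fail to reject H₀.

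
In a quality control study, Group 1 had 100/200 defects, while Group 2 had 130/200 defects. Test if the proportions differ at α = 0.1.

p̂₁ = 0.5, p̂₂ = 0.65, pooled p̂ = 0.575. z = -3.034. Critical: ±1.645. Reject H₀.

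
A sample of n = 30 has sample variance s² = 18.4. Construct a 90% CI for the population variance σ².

df = 29. χ²_{0.05} = 42.557, χ²_{0.95} = 17.708. CI for σ² = ((n-1)s²/χ²_{α/2}, (n-1)s²/χ²_{1-α/2}) = (29·18.4/42.557, 29·18.4/17.708) = (12.54, 30.13)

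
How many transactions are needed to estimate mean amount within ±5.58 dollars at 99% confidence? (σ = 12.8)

n = (z*σ/E)² = (2.576×12.8/5.58)² = 34.9 → n = 35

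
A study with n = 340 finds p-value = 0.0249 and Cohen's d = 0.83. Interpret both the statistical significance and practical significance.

Statistically significant (p = 0.0249 < 0.05). Cohen's d = 0.83 indicates a large effect size. Both statistical and practical significance should be considered.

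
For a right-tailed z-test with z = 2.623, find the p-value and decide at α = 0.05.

p = P(Z > 2.623) = 1 - Φ(2.623) ≈ 0.0044. Since p < 0.05, reject H₀ (significant) at α = 0.05.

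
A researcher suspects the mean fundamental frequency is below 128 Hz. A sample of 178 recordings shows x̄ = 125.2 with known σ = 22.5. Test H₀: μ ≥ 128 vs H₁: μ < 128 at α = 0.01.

z = -1.66. Critical value: -2.33. Fail to reject H₀.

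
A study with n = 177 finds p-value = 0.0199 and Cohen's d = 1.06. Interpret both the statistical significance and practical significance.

Statistically significant (p = 0.0199 < 0.05). Cohen's d = 1.06 indicates a large effect size. Both statistical and practical significance should be considered.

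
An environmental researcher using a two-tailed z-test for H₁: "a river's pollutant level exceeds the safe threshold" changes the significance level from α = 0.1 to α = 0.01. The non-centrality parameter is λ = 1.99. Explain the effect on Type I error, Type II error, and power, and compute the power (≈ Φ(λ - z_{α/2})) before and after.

Decreasing α from 0.1 to 0.01:
• Type I error rate decreases (α is the Type I rate by definition).
• Critical value moves from z_{α/2} = 1.645 to 2.576, so power = Φ(λ - z_{α/2}) goes from Φ(1.99 - 1.645) = 0.635 to Φ(1.99 - 2.576) = 0.279.
• Type II error rate β = 1 - power therefore increases (0.365 → 0.721).
Appropriate when false positives are costly — here, shutting down a compliant factory unnecessarily.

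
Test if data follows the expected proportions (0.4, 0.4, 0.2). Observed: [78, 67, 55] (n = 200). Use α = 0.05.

Expected: [80.0, 80.0, 40.0]. χ² = 7.787. df = 2, critical = 5.991. Reject H₀.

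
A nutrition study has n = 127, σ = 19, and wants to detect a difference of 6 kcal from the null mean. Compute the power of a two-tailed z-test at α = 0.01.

SE = σ/√n = 19/√127 = 1.686. Non-centrality λ = d/SE = 6/1.686 = 3.559. Power ≈ Φ(λ - z_{α/2}) = Φ(3.559 - 2.576) = Φ(0.983) = 0.837.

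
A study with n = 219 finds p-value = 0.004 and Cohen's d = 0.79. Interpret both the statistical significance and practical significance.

Statistically significant (p = 0.004 < 0.05). Cohen's d = 0.79 indicates a medium effect size. Both statistical and practical significance should be considered.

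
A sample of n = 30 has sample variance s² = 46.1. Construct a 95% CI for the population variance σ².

df = 29. χ²_{0.025} = 45.722, χ²_{0.975} = 16.047. CI for σ² = ((n-1)s²/χ²_{α/2}, (n-1)s²/χ²_{1-α/2}) = (29·46.1/45.722, 29·46.1/16.047) = (29.24, 83.31)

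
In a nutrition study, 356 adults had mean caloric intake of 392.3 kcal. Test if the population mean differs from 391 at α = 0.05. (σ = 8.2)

z = (x̄ - μ₀)/(σ/√n) = (392.3 - 391)/(8.2/√356) = 2.991. Critical value: ±1.96. Since |2.991| > 1.96, Reject H₀.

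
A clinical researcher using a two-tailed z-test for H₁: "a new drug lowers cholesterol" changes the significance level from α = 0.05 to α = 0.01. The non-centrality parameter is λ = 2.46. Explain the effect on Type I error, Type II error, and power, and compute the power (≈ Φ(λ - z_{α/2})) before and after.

Decreasing α from 0.05 to 0.01:
• Type I error rate decreases (α is the Type I rate by definition).
• Critical value moves from z_{α/2} = 1.96 to 2.576, so power = Φ(λ - z_{α/2}) goes from Φ(2.46 - 1.96) = 0.691 to Φ(2.46 - 2.576) = 0.454.
• Type II error rate β = 1 - power therefore increases (0.309 → 0.546).
Appropriate when false positives are costly — here, approving an ineffective drug — patients take a useless medication and may skip effective alternatives.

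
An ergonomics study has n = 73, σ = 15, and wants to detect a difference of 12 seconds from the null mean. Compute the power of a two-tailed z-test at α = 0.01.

SE = σ/√n = 15/√73 = 1.756. Non-centrality λ = d/SE = 12/1.756 = 6.835. Power ≈ Φ(λ - z_{α/2}) = Φ(6.835 - 2.576) = Φ(4.259) = 1.0.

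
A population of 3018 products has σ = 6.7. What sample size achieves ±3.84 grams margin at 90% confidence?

Without FPC: n₀ = (1.645×6.7/3.84)² = 8.238. With FPC: n = n₀N/(n₀+N-1) = 8.2 → n = 9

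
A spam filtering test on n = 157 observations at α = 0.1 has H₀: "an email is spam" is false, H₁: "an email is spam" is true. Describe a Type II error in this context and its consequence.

Type II error: failing to reject H₀ when it is false — concluding that an email is spam is not supported when in fact it is. Consequence: a spam email lands in the inbox.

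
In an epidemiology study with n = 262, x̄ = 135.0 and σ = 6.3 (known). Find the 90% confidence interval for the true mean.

CI = x̄ ± z*(σ/√n) = 135.0 ± 1.645(6.3/√262) = 135.0 ± 0.64 = (134.36, 135.64)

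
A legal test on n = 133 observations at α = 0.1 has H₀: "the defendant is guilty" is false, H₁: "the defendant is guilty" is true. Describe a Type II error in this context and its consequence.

Type II error: failing to reject H₀ when it is false — concluding that the defendant is guilty is not supported when in fact it is. Consequence: acquitting a guilty person.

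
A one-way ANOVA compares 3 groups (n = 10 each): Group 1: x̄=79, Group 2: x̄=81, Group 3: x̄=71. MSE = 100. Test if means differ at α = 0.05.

Grand mean = 77.0. SS_between = 560.0, MS_between = 280.0. F = 2.8, F_crit ≈ 3.354. Fail to reject H₀.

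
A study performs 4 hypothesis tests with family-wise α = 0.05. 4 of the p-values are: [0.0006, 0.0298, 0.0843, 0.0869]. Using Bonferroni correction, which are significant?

Bonferroni α = 0.05/4 = 0.0125. Significant p-values: [0.0006]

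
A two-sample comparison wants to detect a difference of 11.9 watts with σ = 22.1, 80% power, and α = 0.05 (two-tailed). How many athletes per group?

n per group = 2(z_α/2 + z_β)²σ²/d² = 2×(1.96 + 0.84)²×22.1²/11.9² = 54.1 → n = 55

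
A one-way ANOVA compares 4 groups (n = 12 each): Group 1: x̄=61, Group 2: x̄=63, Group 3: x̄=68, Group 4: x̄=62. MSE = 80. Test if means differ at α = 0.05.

Grand mean = 63.5. SS_between = 348.0, MS_between = 116.0. F = 1.45, F_crit ≈ 2.816. Fail to reject H₀.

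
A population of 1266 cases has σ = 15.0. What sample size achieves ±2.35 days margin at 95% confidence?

Without FPC: n₀ = (1.96×15.0/2.35)² = 156.516. With FPC: n = n₀N/(n₀+N-1) = 139.4 → n = 140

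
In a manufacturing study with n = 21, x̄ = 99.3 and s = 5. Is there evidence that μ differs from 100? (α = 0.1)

t = (x̄ - μ₀)/(s/√n) = (99.3 - 100)/(5/√21) = -0.642. df = 20, critical t = ±1.725. Fail to reject H₀.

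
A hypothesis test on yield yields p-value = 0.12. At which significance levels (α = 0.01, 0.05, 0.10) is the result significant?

p = 0.12. Not significant at any of the given levels.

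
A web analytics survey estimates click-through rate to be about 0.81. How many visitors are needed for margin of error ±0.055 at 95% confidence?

n = z²p(1-p)/E² = 1.96²×0.81×0.19/0.055² = 195.4 → n = 196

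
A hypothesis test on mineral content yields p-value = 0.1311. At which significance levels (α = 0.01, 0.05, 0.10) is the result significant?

p = 0.1311. Not significant at any of the given levels.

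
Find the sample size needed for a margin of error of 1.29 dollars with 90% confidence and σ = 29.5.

n = (z*σ/E)² = (1.645×29.5/1.29)² = 1415.1 → n = 1416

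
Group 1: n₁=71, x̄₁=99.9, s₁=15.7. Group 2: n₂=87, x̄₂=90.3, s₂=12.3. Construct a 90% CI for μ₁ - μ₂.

Difference = 9.6. SE = √(15.7²/71 + 12.3²/87) = 2.283. CI = (5.84, 13.36)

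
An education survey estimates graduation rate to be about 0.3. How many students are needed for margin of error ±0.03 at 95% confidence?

n = z²p(1-p)/E² = 1.96²×0.3×0.7/0.03² = 896.4 → n = 897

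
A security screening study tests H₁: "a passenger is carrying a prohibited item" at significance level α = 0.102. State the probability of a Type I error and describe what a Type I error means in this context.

P(Type I error) = α = 0.102. A Type I error is rejecting H₀ when H₀ is actually true (false positive) — here, concluding that a passenger is carrying a prohibited item when in fact this is not the case. Consequence: detaining an innocent passenger — delay and inconvenience.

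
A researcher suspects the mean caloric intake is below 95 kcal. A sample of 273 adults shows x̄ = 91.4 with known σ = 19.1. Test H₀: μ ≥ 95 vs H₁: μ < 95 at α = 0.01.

z = -3.114. Critical value: -2.33. Reject H₀.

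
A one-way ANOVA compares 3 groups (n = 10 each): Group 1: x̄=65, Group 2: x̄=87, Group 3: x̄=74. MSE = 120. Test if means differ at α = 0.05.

Grand mean = 75.33. SS_between = 2446.67, MS_between = 1223.33. F = 10.194, F_crit ≈ 3.354. Reject H₀.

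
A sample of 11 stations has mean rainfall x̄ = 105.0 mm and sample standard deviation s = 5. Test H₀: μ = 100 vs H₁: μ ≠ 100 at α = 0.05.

t = (x̄ - μ₀)/(s/√n) = (105.0 - 100)/(5/√11) = 3.317. df = 10, critical t = ±2.228. Reject H₀.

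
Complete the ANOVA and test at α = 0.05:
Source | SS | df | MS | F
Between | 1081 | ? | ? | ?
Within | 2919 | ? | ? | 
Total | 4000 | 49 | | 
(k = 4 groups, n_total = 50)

df_between = 3, df_within = 46. MS_between = 360.33, MS_within = 63.46. F = 5.678, F_crit ≈ 2.807. Reject H₀.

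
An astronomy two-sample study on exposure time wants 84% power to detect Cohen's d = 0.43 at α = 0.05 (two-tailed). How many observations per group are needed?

z_{α/2} = 1.96, z_β = Φ⁻¹(0.84) = 0.994. For small effect (d = 0.43): n per group = 2(z_{α/2} + z_β)²/d² = 2(1.96 + 0.994)²/0.43² = 94.4 → 95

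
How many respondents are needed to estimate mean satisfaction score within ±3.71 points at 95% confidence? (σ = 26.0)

n = (z*σ/E)² = (1.96×26.0/3.71)² = 188.7 → n = 189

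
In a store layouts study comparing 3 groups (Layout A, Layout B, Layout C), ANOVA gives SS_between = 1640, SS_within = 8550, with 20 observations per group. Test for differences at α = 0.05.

df_between = 2, df_within = 57. F = MS_between/MS_within = 820.0/150.0 = 5.467. F_crit ≈ 3.159. Reject H₀. At least one mean differs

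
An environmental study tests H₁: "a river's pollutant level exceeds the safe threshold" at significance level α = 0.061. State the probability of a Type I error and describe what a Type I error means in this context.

P(Type I error) = α = 0.061. A Type I error is rejecting H₀ when H₀ is actually true (false positive) — here, concluding that a river's pollutant level exceeds the safe threshold when in fact this is not the case. Consequence: shutting down a compliant factory unnecessarily.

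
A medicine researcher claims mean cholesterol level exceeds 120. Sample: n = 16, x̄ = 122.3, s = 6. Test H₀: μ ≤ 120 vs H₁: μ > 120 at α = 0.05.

t = (122.3 - 120)/(6/√16) = 1.533, df = 15. Critical t = 1.753. Fail to reject H₀.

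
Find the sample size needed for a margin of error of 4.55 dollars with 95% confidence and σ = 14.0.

n = (z*σ/E)² = (1.96×14.0/4.55)² = 36.4 → n = 37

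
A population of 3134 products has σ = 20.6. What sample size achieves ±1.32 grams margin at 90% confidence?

Without FPC: n₀ = (1.645×20.6/1.32)² = 659.05. With FPC: n = n₀N/(n₀+N-1) = 544.7 → n = 545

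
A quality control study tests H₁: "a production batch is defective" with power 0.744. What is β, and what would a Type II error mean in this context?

β = 1 - power = 1 - 0.744 = 0.256. A Type II error is failing to reject H₀ when H₀ is false (false negative) — here, failing to conclude that a production batch is defective when in fact it is true. Consequence: shipping a defective batch — faulty products reach customers.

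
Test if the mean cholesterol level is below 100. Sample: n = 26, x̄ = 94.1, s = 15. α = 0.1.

t = (94.1 - 100)/(15/√26) = -2.006, df = 25. Critical t = -1.316. Reject H₀.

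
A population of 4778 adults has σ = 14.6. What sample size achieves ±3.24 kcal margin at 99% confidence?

Without FPC: n₀ = (2.576×14.6/3.24)² = 134.743. With FPC: n = n₀N/(n₀+N-1) = 131.1 → n = 132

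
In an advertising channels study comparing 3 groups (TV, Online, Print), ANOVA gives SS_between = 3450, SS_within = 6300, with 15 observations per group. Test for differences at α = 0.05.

df_between = 2, df_within = 42. F = MS_between/MS_within = 1725.0/150.0 = 11.5. F_crit ≈ 3.22. Reject H₀. At least one mean differs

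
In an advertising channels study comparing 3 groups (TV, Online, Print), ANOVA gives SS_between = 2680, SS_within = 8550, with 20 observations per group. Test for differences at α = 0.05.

df_between = 2, df_within = 57. F = MS_between/MS_within = 1340.0/150.0 = 8.933. F_crit ≈ 3.159. Reject H₀. At least one mean differs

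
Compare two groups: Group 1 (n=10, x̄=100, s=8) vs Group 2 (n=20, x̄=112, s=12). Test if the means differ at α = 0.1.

Pooled sp = 10.88. t = -2.849, df = 28. Critical t = ±1.701. Reject H₀.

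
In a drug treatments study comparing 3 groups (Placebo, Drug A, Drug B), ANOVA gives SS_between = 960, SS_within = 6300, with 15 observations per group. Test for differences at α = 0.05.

df_between = 2, df_within = 42. F = MS_between/MS_within = 480.0/150.0 = 3.2. F_crit ≈ 3.22. Fail to reject H₀.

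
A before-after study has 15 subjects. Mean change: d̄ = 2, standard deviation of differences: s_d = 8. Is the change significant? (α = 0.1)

t = d̄/(s_d/√n) = 2/(8/√15) = 0.968. df = 14, critical t = ±1.761. Fail to reject H₀.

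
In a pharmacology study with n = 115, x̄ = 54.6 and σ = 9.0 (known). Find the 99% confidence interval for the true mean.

CI = x̄ ± z*(σ/√n) = 54.6 ± 2.576(9.0/√115) = 54.6 ± 2.16 = (52.44, 56.76)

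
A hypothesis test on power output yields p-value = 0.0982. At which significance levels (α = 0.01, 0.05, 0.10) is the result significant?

p = 0.0982. Significant at: α = 0.1.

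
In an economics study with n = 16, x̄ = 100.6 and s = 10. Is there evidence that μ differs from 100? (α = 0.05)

t = (x̄ - μ₀)/(s/√n) = (100.6 - 100)/(10/√16) = 0.24. df = 15, critical t = ±2.131. Fail to reject H₀.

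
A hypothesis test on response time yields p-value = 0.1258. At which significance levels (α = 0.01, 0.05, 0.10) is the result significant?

p = 0.1258. Not significant at any of the given levels.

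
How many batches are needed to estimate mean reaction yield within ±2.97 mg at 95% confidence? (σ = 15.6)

n = (z*σ/E)² = (1.96×15.6/2.97)² = 106.0 → n = 106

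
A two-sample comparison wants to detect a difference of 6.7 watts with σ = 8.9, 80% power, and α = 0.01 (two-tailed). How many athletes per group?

n per group = 2(z_α/2 + z_β)²σ²/d² = 2×(2.576 + 0.84)²×8.9²/6.7² = 41.2 → n = 42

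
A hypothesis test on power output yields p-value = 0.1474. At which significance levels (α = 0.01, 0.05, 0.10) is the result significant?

p = 0.1474. Not significant at any of the given levels.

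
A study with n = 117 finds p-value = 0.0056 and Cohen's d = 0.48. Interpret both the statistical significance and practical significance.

Statistically significant (p = 0.0056 < 0.05). Cohen's d = 0.48 indicates a small effect size. Both statistical and practical significance should be considered.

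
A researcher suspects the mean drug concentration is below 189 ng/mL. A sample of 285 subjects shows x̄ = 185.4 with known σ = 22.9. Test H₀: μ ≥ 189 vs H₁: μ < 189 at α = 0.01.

z = -2.654. Critical value: -2.33. Reject H₀.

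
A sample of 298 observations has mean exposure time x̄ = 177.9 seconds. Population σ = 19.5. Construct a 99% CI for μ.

CI = x̄ ± z*(σ/√n) = 177.9 ± 2.576(19.5/√298) = 177.9 ± 2.91 = (174.99, 180.81)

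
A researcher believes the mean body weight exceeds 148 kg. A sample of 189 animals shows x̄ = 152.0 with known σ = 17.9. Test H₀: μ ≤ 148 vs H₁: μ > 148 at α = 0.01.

z = 3.072. Critical value: 2.33. Reject H₀.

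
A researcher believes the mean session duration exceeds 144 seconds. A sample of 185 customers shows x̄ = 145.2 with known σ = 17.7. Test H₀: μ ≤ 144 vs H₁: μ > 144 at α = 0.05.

z = 0.922. Critical value: 1.645. Fail to reject H₀.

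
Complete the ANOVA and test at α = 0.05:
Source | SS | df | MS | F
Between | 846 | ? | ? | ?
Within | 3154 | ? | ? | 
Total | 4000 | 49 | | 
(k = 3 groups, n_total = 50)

df_between = 2, df_within = 47. MS_between = 423.0, MS_within = 67.11. F = 6.303, F_crit ≈ 3.195. Reject H₀.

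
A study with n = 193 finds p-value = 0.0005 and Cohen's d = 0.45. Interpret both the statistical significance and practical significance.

Statistically significant (p = 0.0005 < 0.05). Cohen's d = 0.45 indicates a small effect size. Both statistical and practical significance should be considered.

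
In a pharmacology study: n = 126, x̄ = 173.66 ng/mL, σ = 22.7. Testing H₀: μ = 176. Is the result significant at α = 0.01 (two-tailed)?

z = (173.66 - 176)/(22.7/√126) = -1.157. Since |z| ≤ 2.576, not significant at α = 0.01.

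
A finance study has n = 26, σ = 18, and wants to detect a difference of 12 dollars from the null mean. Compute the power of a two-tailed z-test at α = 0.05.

SE = σ/√n = 18/√26 = 3.53. Non-centrality λ = d/SE = 12/3.53 = 3.399. Power ≈ Φ(λ - z_{α/2}) = Φ(3.399 - 1.96) = Φ(1.439) = 0.925.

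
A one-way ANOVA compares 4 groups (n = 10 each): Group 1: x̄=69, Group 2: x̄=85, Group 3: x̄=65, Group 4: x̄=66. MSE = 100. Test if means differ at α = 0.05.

Grand mean = 71.25. SS_between = 2607.5, MS_between = 869.17. F = 8.692, F_crit ≈ 2.866. Reject H₀.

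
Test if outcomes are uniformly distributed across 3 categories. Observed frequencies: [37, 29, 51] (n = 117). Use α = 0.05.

Expected = 39 each. χ² = Σ(O-E)²/E = 6.359. df = 2, critical value = 5.991. Reject H₀.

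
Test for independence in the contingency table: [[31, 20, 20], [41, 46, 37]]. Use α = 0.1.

χ² = 2.48. df = 2, critical = 4.605. Fail to reject H₀. No evidence of dependence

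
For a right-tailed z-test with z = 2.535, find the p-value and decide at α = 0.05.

p = P(Z > 2.535) = 1 - Φ(2.535) ≈ 0.0056. Since p < 0.05, reject H₀ (significant) at α = 0.05.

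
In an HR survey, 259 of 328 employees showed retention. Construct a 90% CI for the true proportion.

p̂ = 0.79. CI = p̂ ± z*√(p̂(1-p̂)/n) = (0.753, 0.827)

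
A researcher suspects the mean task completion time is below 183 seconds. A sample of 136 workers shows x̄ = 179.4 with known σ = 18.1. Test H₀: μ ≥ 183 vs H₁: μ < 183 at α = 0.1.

z = -2.319. Critical value: -1.28. Reject H₀.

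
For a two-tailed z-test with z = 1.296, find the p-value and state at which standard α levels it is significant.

p = 2·P(Z > |1.296|) = 2·(1 - Φ(1.296)) ≈ 0.195. Not significant at any standard level.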